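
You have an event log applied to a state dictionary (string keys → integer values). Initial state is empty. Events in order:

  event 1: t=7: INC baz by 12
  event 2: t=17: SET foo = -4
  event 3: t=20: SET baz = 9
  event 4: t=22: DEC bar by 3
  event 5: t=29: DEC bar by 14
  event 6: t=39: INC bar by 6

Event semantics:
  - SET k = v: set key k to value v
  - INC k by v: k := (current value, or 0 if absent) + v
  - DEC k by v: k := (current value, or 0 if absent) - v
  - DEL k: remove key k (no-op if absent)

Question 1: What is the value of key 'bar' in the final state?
Track key 'bar' through all 6 events:
  event 1 (t=7: INC baz by 12): bar unchanged
  event 2 (t=17: SET foo = -4): bar unchanged
  event 3 (t=20: SET baz = 9): bar unchanged
  event 4 (t=22: DEC bar by 3): bar (absent) -> -3
  event 5 (t=29: DEC bar by 14): bar -3 -> -17
  event 6 (t=39: INC bar by 6): bar -17 -> -11
Final: bar = -11

Answer: -11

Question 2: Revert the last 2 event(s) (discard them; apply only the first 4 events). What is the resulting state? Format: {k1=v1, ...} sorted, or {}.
Answer: {bar=-3, baz=9, foo=-4}

Derivation:
Keep first 4 events (discard last 2):
  after event 1 (t=7: INC baz by 12): {baz=12}
  after event 2 (t=17: SET foo = -4): {baz=12, foo=-4}
  after event 3 (t=20: SET baz = 9): {baz=9, foo=-4}
  after event 4 (t=22: DEC bar by 3): {bar=-3, baz=9, foo=-4}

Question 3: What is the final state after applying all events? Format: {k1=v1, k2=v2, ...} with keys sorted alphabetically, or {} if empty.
  after event 1 (t=7: INC baz by 12): {baz=12}
  after event 2 (t=17: SET foo = -4): {baz=12, foo=-4}
  after event 3 (t=20: SET baz = 9): {baz=9, foo=-4}
  after event 4 (t=22: DEC bar by 3): {bar=-3, baz=9, foo=-4}
  after event 5 (t=29: DEC bar by 14): {bar=-17, baz=9, foo=-4}
  after event 6 (t=39: INC bar by 6): {bar=-11, baz=9, foo=-4}

Answer: {bar=-11, baz=9, foo=-4}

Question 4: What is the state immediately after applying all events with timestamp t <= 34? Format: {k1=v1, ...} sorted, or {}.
Answer: {bar=-17, baz=9, foo=-4}

Derivation:
Apply events with t <= 34 (5 events):
  after event 1 (t=7: INC baz by 12): {baz=12}
  after event 2 (t=17: SET foo = -4): {baz=12, foo=-4}
  after event 3 (t=20: SET baz = 9): {baz=9, foo=-4}
  after event 4 (t=22: DEC bar by 3): {bar=-3, baz=9, foo=-4}
  after event 5 (t=29: DEC bar by 14): {bar=-17, baz=9, foo=-4}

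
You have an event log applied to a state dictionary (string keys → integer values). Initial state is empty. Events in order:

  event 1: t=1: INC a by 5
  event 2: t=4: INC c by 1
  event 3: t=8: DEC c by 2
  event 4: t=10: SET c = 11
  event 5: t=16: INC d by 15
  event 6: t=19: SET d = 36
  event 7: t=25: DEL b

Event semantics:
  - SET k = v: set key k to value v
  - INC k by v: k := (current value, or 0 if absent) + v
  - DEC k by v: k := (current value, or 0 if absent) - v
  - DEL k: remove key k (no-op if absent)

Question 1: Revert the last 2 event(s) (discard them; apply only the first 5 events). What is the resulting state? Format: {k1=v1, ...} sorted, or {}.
Keep first 5 events (discard last 2):
  after event 1 (t=1: INC a by 5): {a=5}
  after event 2 (t=4: INC c by 1): {a=5, c=1}
  after event 3 (t=8: DEC c by 2): {a=5, c=-1}
  after event 4 (t=10: SET c = 11): {a=5, c=11}
  after event 5 (t=16: INC d by 15): {a=5, c=11, d=15}

Answer: {a=5, c=11, d=15}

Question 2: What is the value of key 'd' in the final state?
Track key 'd' through all 7 events:
  event 1 (t=1: INC a by 5): d unchanged
  event 2 (t=4: INC c by 1): d unchanged
  event 3 (t=8: DEC c by 2): d unchanged
  event 4 (t=10: SET c = 11): d unchanged
  event 5 (t=16: INC d by 15): d (absent) -> 15
  event 6 (t=19: SET d = 36): d 15 -> 36
  event 7 (t=25: DEL b): d unchanged
Final: d = 36

Answer: 36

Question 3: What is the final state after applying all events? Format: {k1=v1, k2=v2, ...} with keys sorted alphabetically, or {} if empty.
  after event 1 (t=1: INC a by 5): {a=5}
  after event 2 (t=4: INC c by 1): {a=5, c=1}
  after event 3 (t=8: DEC c by 2): {a=5, c=-1}
  after event 4 (t=10: SET c = 11): {a=5, c=11}
  after event 5 (t=16: INC d by 15): {a=5, c=11, d=15}
  after event 6 (t=19: SET d = 36): {a=5, c=11, d=36}
  after event 7 (t=25: DEL b): {a=5, c=11, d=36}

Answer: {a=5, c=11, d=36}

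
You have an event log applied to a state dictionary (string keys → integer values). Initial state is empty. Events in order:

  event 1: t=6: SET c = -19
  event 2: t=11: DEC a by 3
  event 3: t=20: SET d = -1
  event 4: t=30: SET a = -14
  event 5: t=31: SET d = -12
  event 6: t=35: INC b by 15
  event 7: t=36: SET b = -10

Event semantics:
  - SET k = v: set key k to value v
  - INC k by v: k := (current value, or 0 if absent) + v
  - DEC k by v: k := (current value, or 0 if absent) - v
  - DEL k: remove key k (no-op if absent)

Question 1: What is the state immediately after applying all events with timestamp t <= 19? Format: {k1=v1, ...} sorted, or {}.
Apply events with t <= 19 (2 events):
  after event 1 (t=6: SET c = -19): {c=-19}
  after event 2 (t=11: DEC a by 3): {a=-3, c=-19}

Answer: {a=-3, c=-19}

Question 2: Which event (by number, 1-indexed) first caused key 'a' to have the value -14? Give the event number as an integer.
Answer: 4

Derivation:
Looking for first event where a becomes -14:
  event 2: a = -3
  event 3: a = -3
  event 4: a -3 -> -14  <-- first match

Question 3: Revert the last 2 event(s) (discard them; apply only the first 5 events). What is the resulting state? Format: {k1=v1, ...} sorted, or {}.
Answer: {a=-14, c=-19, d=-12}

Derivation:
Keep first 5 events (discard last 2):
  after event 1 (t=6: SET c = -19): {c=-19}
  after event 2 (t=11: DEC a by 3): {a=-3, c=-19}
  after event 3 (t=20: SET d = -1): {a=-3, c=-19, d=-1}
  after event 4 (t=30: SET a = -14): {a=-14, c=-19, d=-1}
  after event 5 (t=31: SET d = -12): {a=-14, c=-19, d=-12}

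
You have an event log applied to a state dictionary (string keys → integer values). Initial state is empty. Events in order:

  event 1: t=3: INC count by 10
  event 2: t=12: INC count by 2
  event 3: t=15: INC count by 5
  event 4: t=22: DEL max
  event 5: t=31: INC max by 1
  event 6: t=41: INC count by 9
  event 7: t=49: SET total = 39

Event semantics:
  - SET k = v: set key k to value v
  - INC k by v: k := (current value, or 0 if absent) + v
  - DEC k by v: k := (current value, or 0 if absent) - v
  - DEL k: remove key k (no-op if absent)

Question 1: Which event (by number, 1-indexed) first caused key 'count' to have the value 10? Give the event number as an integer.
Looking for first event where count becomes 10:
  event 1: count (absent) -> 10  <-- first match

Answer: 1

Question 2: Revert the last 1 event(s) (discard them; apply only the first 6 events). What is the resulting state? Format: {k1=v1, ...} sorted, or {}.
Keep first 6 events (discard last 1):
  after event 1 (t=3: INC count by 10): {count=10}
  after event 2 (t=12: INC count by 2): {count=12}
  after event 3 (t=15: INC count by 5): {count=17}
  after event 4 (t=22: DEL max): {count=17}
  after event 5 (t=31: INC max by 1): {count=17, max=1}
  after event 6 (t=41: INC count by 9): {count=26, max=1}

Answer: {count=26, max=1}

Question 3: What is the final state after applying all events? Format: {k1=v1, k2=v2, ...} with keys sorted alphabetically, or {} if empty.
Answer: {count=26, max=1, total=39}

Derivation:
  after event 1 (t=3: INC count by 10): {count=10}
  after event 2 (t=12: INC count by 2): {count=12}
  after event 3 (t=15: INC count by 5): {count=17}
  after event 4 (t=22: DEL max): {count=17}
  after event 5 (t=31: INC max by 1): {count=17, max=1}
  after event 6 (t=41: INC count by 9): {count=26, max=1}
  after event 7 (t=49: SET total = 39): {count=26, max=1, total=39}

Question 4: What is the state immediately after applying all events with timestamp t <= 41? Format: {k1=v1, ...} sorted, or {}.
Apply events with t <= 41 (6 events):
  after event 1 (t=3: INC count by 10): {count=10}
  after event 2 (t=12: INC count by 2): {count=12}
  after event 3 (t=15: INC count by 5): {count=17}
  after event 4 (t=22: DEL max): {count=17}
  after event 5 (t=31: INC max by 1): {count=17, max=1}
  after event 6 (t=41: INC count by 9): {count=26, max=1}

Answer: {count=26, max=1}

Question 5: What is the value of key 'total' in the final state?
Answer: 39

Derivation:
Track key 'total' through all 7 events:
  event 1 (t=3: INC count by 10): total unchanged
  event 2 (t=12: INC count by 2): total unchanged
  event 3 (t=15: INC count by 5): total unchanged
  event 4 (t=22: DEL max): total unchanged
  event 5 (t=31: INC max by 1): total unchanged
  event 6 (t=41: INC count by 9): total unchanged
  event 7 (t=49: SET total = 39): total (absent) -> 39
Final: total = 39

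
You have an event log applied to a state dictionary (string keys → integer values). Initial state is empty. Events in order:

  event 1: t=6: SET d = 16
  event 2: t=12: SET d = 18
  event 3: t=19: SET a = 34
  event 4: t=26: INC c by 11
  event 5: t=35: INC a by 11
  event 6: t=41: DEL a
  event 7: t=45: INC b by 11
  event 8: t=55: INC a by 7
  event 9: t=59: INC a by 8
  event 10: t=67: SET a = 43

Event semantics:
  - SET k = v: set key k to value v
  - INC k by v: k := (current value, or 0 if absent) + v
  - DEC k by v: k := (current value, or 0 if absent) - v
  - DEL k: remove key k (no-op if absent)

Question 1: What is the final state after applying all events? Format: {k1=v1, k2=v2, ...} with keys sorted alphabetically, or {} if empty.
  after event 1 (t=6: SET d = 16): {d=16}
  after event 2 (t=12: SET d = 18): {d=18}
  after event 3 (t=19: SET a = 34): {a=34, d=18}
  after event 4 (t=26: INC c by 11): {a=34, c=11, d=18}
  after event 5 (t=35: INC a by 11): {a=45, c=11, d=18}
  after event 6 (t=41: DEL a): {c=11, d=18}
  after event 7 (t=45: INC b by 11): {b=11, c=11, d=18}
  after event 8 (t=55: INC a by 7): {a=7, b=11, c=11, d=18}
  after event 9 (t=59: INC a by 8): {a=15, b=11, c=11, d=18}
  after event 10 (t=67: SET a = 43): {a=43, b=11, c=11, d=18}

Answer: {a=43, b=11, c=11, d=18}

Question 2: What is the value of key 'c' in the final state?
Answer: 11

Derivation:
Track key 'c' through all 10 events:
  event 1 (t=6: SET d = 16): c unchanged
  event 2 (t=12: SET d = 18): c unchanged
  event 3 (t=19: SET a = 34): c unchanged
  event 4 (t=26: INC c by 11): c (absent) -> 11
  event 5 (t=35: INC a by 11): c unchanged
  event 6 (t=41: DEL a): c unchanged
  event 7 (t=45: INC b by 11): c unchanged
  event 8 (t=55: INC a by 7): c unchanged
  event 9 (t=59: INC a by 8): c unchanged
  event 10 (t=67: SET a = 43): c unchanged
Final: c = 11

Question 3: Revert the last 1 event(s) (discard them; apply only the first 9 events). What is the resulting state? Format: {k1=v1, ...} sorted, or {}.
Keep first 9 events (discard last 1):
  after event 1 (t=6: SET d = 16): {d=16}
  after event 2 (t=12: SET d = 18): {d=18}
  after event 3 (t=19: SET a = 34): {a=34, d=18}
  after event 4 (t=26: INC c by 11): {a=34, c=11, d=18}
  after event 5 (t=35: INC a by 11): {a=45, c=11, d=18}
  after event 6 (t=41: DEL a): {c=11, d=18}
  after event 7 (t=45: INC b by 11): {b=11, c=11, d=18}
  after event 8 (t=55: INC a by 7): {a=7, b=11, c=11, d=18}
  after event 9 (t=59: INC a by 8): {a=15, b=11, c=11, d=18}

Answer: {a=15, b=11, c=11, d=18}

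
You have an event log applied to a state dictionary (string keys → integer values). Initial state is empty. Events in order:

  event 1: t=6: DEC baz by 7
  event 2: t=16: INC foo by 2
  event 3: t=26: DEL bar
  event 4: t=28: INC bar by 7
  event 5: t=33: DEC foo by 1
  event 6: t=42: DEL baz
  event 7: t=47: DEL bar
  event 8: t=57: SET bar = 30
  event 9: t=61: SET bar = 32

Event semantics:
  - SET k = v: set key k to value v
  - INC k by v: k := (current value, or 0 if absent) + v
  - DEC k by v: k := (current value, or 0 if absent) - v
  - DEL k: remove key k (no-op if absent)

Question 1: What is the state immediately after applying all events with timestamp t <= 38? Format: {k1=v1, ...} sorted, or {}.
Answer: {bar=7, baz=-7, foo=1}

Derivation:
Apply events with t <= 38 (5 events):
  after event 1 (t=6: DEC baz by 7): {baz=-7}
  after event 2 (t=16: INC foo by 2): {baz=-7, foo=2}
  after event 3 (t=26: DEL bar): {baz=-7, foo=2}
  after event 4 (t=28: INC bar by 7): {bar=7, baz=-7, foo=2}
  after event 5 (t=33: DEC foo by 1): {bar=7, baz=-7, foo=1}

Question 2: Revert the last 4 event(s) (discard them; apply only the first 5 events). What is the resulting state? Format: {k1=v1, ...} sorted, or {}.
Answer: {bar=7, baz=-7, foo=1}

Derivation:
Keep first 5 events (discard last 4):
  after event 1 (t=6: DEC baz by 7): {baz=-7}
  after event 2 (t=16: INC foo by 2): {baz=-7, foo=2}
  after event 3 (t=26: DEL bar): {baz=-7, foo=2}
  after event 4 (t=28: INC bar by 7): {bar=7, baz=-7, foo=2}
  after event 5 (t=33: DEC foo by 1): {bar=7, baz=-7, foo=1}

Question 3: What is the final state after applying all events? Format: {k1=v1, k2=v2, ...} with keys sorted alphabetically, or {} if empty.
Answer: {bar=32, foo=1}

Derivation:
  after event 1 (t=6: DEC baz by 7): {baz=-7}
  after event 2 (t=16: INC foo by 2): {baz=-7, foo=2}
  after event 3 (t=26: DEL bar): {baz=-7, foo=2}
  after event 4 (t=28: INC bar by 7): {bar=7, baz=-7, foo=2}
  after event 5 (t=33: DEC foo by 1): {bar=7, baz=-7, foo=1}
  after event 6 (t=42: DEL baz): {bar=7, foo=1}
  after event 7 (t=47: DEL bar): {foo=1}
  after event 8 (t=57: SET bar = 30): {bar=30, foo=1}
  after event 9 (t=61: SET bar = 32): {bar=32, foo=1}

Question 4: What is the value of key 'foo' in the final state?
Answer: 1

Derivation:
Track key 'foo' through all 9 events:
  event 1 (t=6: DEC baz by 7): foo unchanged
  event 2 (t=16: INC foo by 2): foo (absent) -> 2
  event 3 (t=26: DEL bar): foo unchanged
  event 4 (t=28: INC bar by 7): foo unchanged
  event 5 (t=33: DEC foo by 1): foo 2 -> 1
  event 6 (t=42: DEL baz): foo unchanged
  event 7 (t=47: DEL bar): foo unchanged
  event 8 (t=57: SET bar = 30): foo unchanged
  event 9 (t=61: SET bar = 32): foo unchanged
Final: foo = 1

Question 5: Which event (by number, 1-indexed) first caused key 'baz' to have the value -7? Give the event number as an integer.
Answer: 1

Derivation:
Looking for first event where baz becomes -7:
  event 1: baz (absent) -> -7  <-- first match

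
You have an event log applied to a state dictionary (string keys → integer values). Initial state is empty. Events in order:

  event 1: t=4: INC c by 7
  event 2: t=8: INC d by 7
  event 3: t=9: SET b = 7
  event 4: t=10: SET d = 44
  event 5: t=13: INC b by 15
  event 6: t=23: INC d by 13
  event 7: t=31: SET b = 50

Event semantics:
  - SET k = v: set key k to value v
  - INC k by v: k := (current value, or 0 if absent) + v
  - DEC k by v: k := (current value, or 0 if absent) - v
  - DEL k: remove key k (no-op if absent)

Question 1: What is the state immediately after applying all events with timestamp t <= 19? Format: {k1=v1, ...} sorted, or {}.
Apply events with t <= 19 (5 events):
  after event 1 (t=4: INC c by 7): {c=7}
  after event 2 (t=8: INC d by 7): {c=7, d=7}
  after event 3 (t=9: SET b = 7): {b=7, c=7, d=7}
  after event 4 (t=10: SET d = 44): {b=7, c=7, d=44}
  after event 5 (t=13: INC b by 15): {b=22, c=7, d=44}

Answer: {b=22, c=7, d=44}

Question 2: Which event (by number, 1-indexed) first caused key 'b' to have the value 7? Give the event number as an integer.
Answer: 3

Derivation:
Looking for first event where b becomes 7:
  event 3: b (absent) -> 7  <-- first match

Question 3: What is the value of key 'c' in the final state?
Answer: 7

Derivation:
Track key 'c' through all 7 events:
  event 1 (t=4: INC c by 7): c (absent) -> 7
  event 2 (t=8: INC d by 7): c unchanged
  event 3 (t=9: SET b = 7): c unchanged
  event 4 (t=10: SET d = 44): c unchanged
  event 5 (t=13: INC b by 15): c unchanged
  event 6 (t=23: INC d by 13): c unchanged
  event 7 (t=31: SET b = 50): c unchanged
Final: c = 7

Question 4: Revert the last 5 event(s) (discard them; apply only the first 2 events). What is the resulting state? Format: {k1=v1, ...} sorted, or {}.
Answer: {c=7, d=7}

Derivation:
Keep first 2 events (discard last 5):
  after event 1 (t=4: INC c by 7): {c=7}
  after event 2 (t=8: INC d by 7): {c=7, d=7}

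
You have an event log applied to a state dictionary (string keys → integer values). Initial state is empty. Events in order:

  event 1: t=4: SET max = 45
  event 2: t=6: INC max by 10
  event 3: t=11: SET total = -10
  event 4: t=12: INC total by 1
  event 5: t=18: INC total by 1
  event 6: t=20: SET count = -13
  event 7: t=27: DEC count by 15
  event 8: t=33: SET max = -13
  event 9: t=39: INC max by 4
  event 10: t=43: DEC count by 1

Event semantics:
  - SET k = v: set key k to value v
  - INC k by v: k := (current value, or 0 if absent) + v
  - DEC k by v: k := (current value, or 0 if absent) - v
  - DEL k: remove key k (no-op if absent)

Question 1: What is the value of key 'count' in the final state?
Track key 'count' through all 10 events:
  event 1 (t=4: SET max = 45): count unchanged
  event 2 (t=6: INC max by 10): count unchanged
  event 3 (t=11: SET total = -10): count unchanged
  event 4 (t=12: INC total by 1): count unchanged
  event 5 (t=18: INC total by 1): count unchanged
  event 6 (t=20: SET count = -13): count (absent) -> -13
  event 7 (t=27: DEC count by 15): count -13 -> -28
  event 8 (t=33: SET max = -13): count unchanged
  event 9 (t=39: INC max by 4): count unchanged
  event 10 (t=43: DEC count by 1): count -28 -> -29
Final: count = -29

Answer: -29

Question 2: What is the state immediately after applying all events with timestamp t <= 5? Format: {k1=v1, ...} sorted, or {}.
Answer: {max=45}

Derivation:
Apply events with t <= 5 (1 events):
  after event 1 (t=4: SET max = 45): {max=45}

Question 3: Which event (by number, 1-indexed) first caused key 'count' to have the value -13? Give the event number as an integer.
Answer: 6

Derivation:
Looking for first event where count becomes -13:
  event 6: count (absent) -> -13  <-- first match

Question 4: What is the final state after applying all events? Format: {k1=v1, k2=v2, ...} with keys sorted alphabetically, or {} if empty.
Answer: {count=-29, max=-9, total=-8}

Derivation:
  after event 1 (t=4: SET max = 45): {max=45}
  after event 2 (t=6: INC max by 10): {max=55}
  after event 3 (t=11: SET total = -10): {max=55, total=-10}
  after event 4 (t=12: INC total by 1): {max=55, total=-9}
  after event 5 (t=18: INC total by 1): {max=55, total=-8}
  after event 6 (t=20: SET count = -13): {count=-13, max=55, total=-8}
  after event 7 (t=27: DEC count by 15): {count=-28, max=55, total=-8}
  after event 8 (t=33: SET max = -13): {count=-28, max=-13, total=-8}
  after event 9 (t=39: INC max by 4): {count=-28, max=-9, total=-8}
  after event 10 (t=43: DEC count by 1): {count=-29, max=-9, total=-8}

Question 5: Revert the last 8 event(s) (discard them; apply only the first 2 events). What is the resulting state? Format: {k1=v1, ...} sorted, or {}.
Keep first 2 events (discard last 8):
  after event 1 (t=4: SET max = 45): {max=45}
  after event 2 (t=6: INC max by 10): {max=55}

Answer: {max=55}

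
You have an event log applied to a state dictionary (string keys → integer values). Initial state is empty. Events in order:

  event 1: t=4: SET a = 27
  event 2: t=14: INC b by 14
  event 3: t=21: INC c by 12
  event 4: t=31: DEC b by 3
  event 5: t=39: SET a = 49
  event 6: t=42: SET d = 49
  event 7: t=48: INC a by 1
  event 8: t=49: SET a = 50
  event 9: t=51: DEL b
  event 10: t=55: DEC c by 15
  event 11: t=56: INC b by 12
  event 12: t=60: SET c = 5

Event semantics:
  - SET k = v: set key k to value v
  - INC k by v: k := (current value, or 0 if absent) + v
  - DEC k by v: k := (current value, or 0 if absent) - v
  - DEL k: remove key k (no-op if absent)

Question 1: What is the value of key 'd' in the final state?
Track key 'd' through all 12 events:
  event 1 (t=4: SET a = 27): d unchanged
  event 2 (t=14: INC b by 14): d unchanged
  event 3 (t=21: INC c by 12): d unchanged
  event 4 (t=31: DEC b by 3): d unchanged
  event 5 (t=39: SET a = 49): d unchanged
  event 6 (t=42: SET d = 49): d (absent) -> 49
  event 7 (t=48: INC a by 1): d unchanged
  event 8 (t=49: SET a = 50): d unchanged
  event 9 (t=51: DEL b): d unchanged
  event 10 (t=55: DEC c by 15): d unchanged
  event 11 (t=56: INC b by 12): d unchanged
  event 12 (t=60: SET c = 5): d unchanged
Final: d = 49

Answer: 49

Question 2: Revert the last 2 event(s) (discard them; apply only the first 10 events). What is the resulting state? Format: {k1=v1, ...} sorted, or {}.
Keep first 10 events (discard last 2):
  after event 1 (t=4: SET a = 27): {a=27}
  after event 2 (t=14: INC b by 14): {a=27, b=14}
  after event 3 (t=21: INC c by 12): {a=27, b=14, c=12}
  after event 4 (t=31: DEC b by 3): {a=27, b=11, c=12}
  after event 5 (t=39: SET a = 49): {a=49, b=11, c=12}
  after event 6 (t=42: SET d = 49): {a=49, b=11, c=12, d=49}
  after event 7 (t=48: INC a by 1): {a=50, b=11, c=12, d=49}
  after event 8 (t=49: SET a = 50): {a=50, b=11, c=12, d=49}
  after event 9 (t=51: DEL b): {a=50, c=12, d=49}
  after event 10 (t=55: DEC c by 15): {a=50, c=-3, d=49}

Answer: {a=50, c=-3, d=49}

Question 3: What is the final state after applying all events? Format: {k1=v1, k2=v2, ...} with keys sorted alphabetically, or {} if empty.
  after event 1 (t=4: SET a = 27): {a=27}
  after event 2 (t=14: INC b by 14): {a=27, b=14}
  after event 3 (t=21: INC c by 12): {a=27, b=14, c=12}
  after event 4 (t=31: DEC b by 3): {a=27, b=11, c=12}
  after event 5 (t=39: SET a = 49): {a=49, b=11, c=12}
  after event 6 (t=42: SET d = 49): {a=49, b=11, c=12, d=49}
  after event 7 (t=48: INC a by 1): {a=50, b=11, c=12, d=49}
  after event 8 (t=49: SET a = 50): {a=50, b=11, c=12, d=49}
  after event 9 (t=51: DEL b): {a=50, c=12, d=49}
  after event 10 (t=55: DEC c by 15): {a=50, c=-3, d=49}
  after event 11 (t=56: INC b by 12): {a=50, b=12, c=-3, d=49}
  after event 12 (t=60: SET c = 5): {a=50, b=12, c=5, d=49}

Answer: {a=50, b=12, c=5, d=49}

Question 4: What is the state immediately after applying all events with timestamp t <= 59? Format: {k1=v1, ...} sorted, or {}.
Apply events with t <= 59 (11 events):
  after event 1 (t=4: SET a = 27): {a=27}
  after event 2 (t=14: INC b by 14): {a=27, b=14}
  after event 3 (t=21: INC c by 12): {a=27, b=14, c=12}
  after event 4 (t=31: DEC b by 3): {a=27, b=11, c=12}
  after event 5 (t=39: SET a = 49): {a=49, b=11, c=12}
  after event 6 (t=42: SET d = 49): {a=49, b=11, c=12, d=49}
  after event 7 (t=48: INC a by 1): {a=50, b=11, c=12, d=49}
  after event 8 (t=49: SET a = 50): {a=50, b=11, c=12, d=49}
  after event 9 (t=51: DEL b): {a=50, c=12, d=49}
  after event 10 (t=55: DEC c by 15): {a=50, c=-3, d=49}
  after event 11 (t=56: INC b by 12): {a=50, b=12, c=-3, d=49}

Answer: {a=50, b=12, c=-3, d=49}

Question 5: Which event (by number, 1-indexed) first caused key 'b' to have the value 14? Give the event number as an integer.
Looking for first event where b becomes 14:
  event 2: b (absent) -> 14  <-- first match

Answer: 2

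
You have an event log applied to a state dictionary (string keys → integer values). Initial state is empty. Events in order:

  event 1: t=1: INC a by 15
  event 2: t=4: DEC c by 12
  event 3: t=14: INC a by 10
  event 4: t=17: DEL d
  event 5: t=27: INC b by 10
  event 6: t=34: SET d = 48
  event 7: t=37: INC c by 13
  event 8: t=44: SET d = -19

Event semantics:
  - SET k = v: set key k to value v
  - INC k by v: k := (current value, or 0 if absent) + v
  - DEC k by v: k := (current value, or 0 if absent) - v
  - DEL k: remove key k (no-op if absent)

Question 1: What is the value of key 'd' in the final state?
Answer: -19

Derivation:
Track key 'd' through all 8 events:
  event 1 (t=1: INC a by 15): d unchanged
  event 2 (t=4: DEC c by 12): d unchanged
  event 3 (t=14: INC a by 10): d unchanged
  event 4 (t=17: DEL d): d (absent) -> (absent)
  event 5 (t=27: INC b by 10): d unchanged
  event 6 (t=34: SET d = 48): d (absent) -> 48
  event 7 (t=37: INC c by 13): d unchanged
  event 8 (t=44: SET d = -19): d 48 -> -19
Final: d = -19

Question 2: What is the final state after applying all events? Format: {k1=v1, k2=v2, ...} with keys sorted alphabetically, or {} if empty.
  after event 1 (t=1: INC a by 15): {a=15}
  after event 2 (t=4: DEC c by 12): {a=15, c=-12}
  after event 3 (t=14: INC a by 10): {a=25, c=-12}
  after event 4 (t=17: DEL d): {a=25, c=-12}
  after event 5 (t=27: INC b by 10): {a=25, b=10, c=-12}
  after event 6 (t=34: SET d = 48): {a=25, b=10, c=-12, d=48}
  after event 7 (t=37: INC c by 13): {a=25, b=10, c=1, d=48}
  after event 8 (t=44: SET d = -19): {a=25, b=10, c=1, d=-19}

Answer: {a=25, b=10, c=1, d=-19}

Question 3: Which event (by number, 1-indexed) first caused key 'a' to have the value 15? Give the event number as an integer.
Answer: 1

Derivation:
Looking for first event where a becomes 15:
  event 1: a (absent) -> 15  <-- first match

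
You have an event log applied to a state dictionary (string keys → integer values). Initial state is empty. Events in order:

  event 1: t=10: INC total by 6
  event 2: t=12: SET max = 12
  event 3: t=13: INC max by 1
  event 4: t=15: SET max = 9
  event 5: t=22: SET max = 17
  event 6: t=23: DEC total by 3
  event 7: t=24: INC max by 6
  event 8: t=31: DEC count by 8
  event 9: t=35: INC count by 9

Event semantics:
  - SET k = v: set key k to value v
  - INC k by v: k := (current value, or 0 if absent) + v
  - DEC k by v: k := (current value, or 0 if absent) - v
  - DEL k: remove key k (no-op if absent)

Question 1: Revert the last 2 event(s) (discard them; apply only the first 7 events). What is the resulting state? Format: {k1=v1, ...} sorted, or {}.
Keep first 7 events (discard last 2):
  after event 1 (t=10: INC total by 6): {total=6}
  after event 2 (t=12: SET max = 12): {max=12, total=6}
  after event 3 (t=13: INC max by 1): {max=13, total=6}
  after event 4 (t=15: SET max = 9): {max=9, total=6}
  after event 5 (t=22: SET max = 17): {max=17, total=6}
  after event 6 (t=23: DEC total by 3): {max=17, total=3}
  after event 7 (t=24: INC max by 6): {max=23, total=3}

Answer: {max=23, total=3}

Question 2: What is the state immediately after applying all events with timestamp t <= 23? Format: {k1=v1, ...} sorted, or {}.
Apply events with t <= 23 (6 events):
  after event 1 (t=10: INC total by 6): {total=6}
  after event 2 (t=12: SET max = 12): {max=12, total=6}
  after event 3 (t=13: INC max by 1): {max=13, total=6}
  after event 4 (t=15: SET max = 9): {max=9, total=6}
  after event 5 (t=22: SET max = 17): {max=17, total=6}
  after event 6 (t=23: DEC total by 3): {max=17, total=3}

Answer: {max=17, total=3}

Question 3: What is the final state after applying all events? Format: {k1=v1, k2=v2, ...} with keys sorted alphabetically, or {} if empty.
  after event 1 (t=10: INC total by 6): {total=6}
  after event 2 (t=12: SET max = 12): {max=12, total=6}
  after event 3 (t=13: INC max by 1): {max=13, total=6}
  after event 4 (t=15: SET max = 9): {max=9, total=6}
  after event 5 (t=22: SET max = 17): {max=17, total=6}
  after event 6 (t=23: DEC total by 3): {max=17, total=3}
  after event 7 (t=24: INC max by 6): {max=23, total=3}
  after event 8 (t=31: DEC count by 8): {count=-8, max=23, total=3}
  after event 9 (t=35: INC count by 9): {count=1, max=23, total=3}

Answer: {count=1, max=23, total=3}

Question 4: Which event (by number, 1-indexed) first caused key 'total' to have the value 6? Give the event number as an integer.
Answer: 1

Derivation:
Looking for first event where total becomes 6:
  event 1: total (absent) -> 6  <-- first match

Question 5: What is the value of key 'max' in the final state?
Track key 'max' through all 9 events:
  event 1 (t=10: INC total by 6): max unchanged
  event 2 (t=12: SET max = 12): max (absent) -> 12
  event 3 (t=13: INC max by 1): max 12 -> 13
  event 4 (t=15: SET max = 9): max 13 -> 9
  event 5 (t=22: SET max = 17): max 9 -> 17
  event 6 (t=23: DEC total by 3): max unchanged
  event 7 (t=24: INC max by 6): max 17 -> 23
  event 8 (t=31: DEC count by 8): max unchanged
  event 9 (t=35: INC count by 9): max unchanged
Final: max = 23

Answer: 23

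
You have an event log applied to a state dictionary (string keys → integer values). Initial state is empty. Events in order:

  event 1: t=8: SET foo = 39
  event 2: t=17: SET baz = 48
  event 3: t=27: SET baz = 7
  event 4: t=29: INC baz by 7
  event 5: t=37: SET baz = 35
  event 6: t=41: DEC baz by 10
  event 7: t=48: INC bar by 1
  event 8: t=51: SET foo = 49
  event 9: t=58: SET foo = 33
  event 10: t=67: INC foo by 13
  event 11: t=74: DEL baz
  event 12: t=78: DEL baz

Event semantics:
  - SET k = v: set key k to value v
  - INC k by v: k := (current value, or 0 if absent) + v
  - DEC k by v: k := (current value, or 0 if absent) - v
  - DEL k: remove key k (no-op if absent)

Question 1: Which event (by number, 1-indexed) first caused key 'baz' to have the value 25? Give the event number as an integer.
Answer: 6

Derivation:
Looking for first event where baz becomes 25:
  event 2: baz = 48
  event 3: baz = 7
  event 4: baz = 14
  event 5: baz = 35
  event 6: baz 35 -> 25  <-- first match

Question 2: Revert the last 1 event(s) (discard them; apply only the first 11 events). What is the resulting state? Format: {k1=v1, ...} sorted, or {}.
Answer: {bar=1, foo=46}

Derivation:
Keep first 11 events (discard last 1):
  after event 1 (t=8: SET foo = 39): {foo=39}
  after event 2 (t=17: SET baz = 48): {baz=48, foo=39}
  after event 3 (t=27: SET baz = 7): {baz=7, foo=39}
  after event 4 (t=29: INC baz by 7): {baz=14, foo=39}
  after event 5 (t=37: SET baz = 35): {baz=35, foo=39}
  after event 6 (t=41: DEC baz by 10): {baz=25, foo=39}
  after event 7 (t=48: INC bar by 1): {bar=1, baz=25, foo=39}
  after event 8 (t=51: SET foo = 49): {bar=1, baz=25, foo=49}
  after event 9 (t=58: SET foo = 33): {bar=1, baz=25, foo=33}
  after event 10 (t=67: INC foo by 13): {bar=1, baz=25, foo=46}
  after event 11 (t=74: DEL baz): {bar=1, foo=46}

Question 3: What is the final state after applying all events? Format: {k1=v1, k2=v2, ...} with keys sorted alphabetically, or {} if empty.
  after event 1 (t=8: SET foo = 39): {foo=39}
  after event 2 (t=17: SET baz = 48): {baz=48, foo=39}
  after event 3 (t=27: SET baz = 7): {baz=7, foo=39}
  after event 4 (t=29: INC baz by 7): {baz=14, foo=39}
  after event 5 (t=37: SET baz = 35): {baz=35, foo=39}
  after event 6 (t=41: DEC baz by 10): {baz=25, foo=39}
  after event 7 (t=48: INC bar by 1): {bar=1, baz=25, foo=39}
  after event 8 (t=51: SET foo = 49): {bar=1, baz=25, foo=49}
  after event 9 (t=58: SET foo = 33): {bar=1, baz=25, foo=33}
  after event 10 (t=67: INC foo by 13): {bar=1, baz=25, foo=46}
  after event 11 (t=74: DEL baz): {bar=1, foo=46}
  after event 12 (t=78: DEL baz): {bar=1, foo=46}

Answer: {bar=1, foo=46}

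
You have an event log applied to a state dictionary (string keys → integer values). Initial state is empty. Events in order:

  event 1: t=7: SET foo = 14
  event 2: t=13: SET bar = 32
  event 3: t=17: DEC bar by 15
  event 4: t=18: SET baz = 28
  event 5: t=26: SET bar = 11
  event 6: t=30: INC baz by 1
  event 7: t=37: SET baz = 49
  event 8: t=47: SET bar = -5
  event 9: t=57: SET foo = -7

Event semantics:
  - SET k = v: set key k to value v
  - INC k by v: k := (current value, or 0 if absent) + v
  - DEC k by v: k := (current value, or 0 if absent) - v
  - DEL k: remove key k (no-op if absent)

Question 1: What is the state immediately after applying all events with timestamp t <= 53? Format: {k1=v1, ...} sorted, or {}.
Answer: {bar=-5, baz=49, foo=14}

Derivation:
Apply events with t <= 53 (8 events):
  after event 1 (t=7: SET foo = 14): {foo=14}
  after event 2 (t=13: SET bar = 32): {bar=32, foo=14}
  after event 3 (t=17: DEC bar by 15): {bar=17, foo=14}
  after event 4 (t=18: SET baz = 28): {bar=17, baz=28, foo=14}
  after event 5 (t=26: SET bar = 11): {bar=11, baz=28, foo=14}
  after event 6 (t=30: INC baz by 1): {bar=11, baz=29, foo=14}
  after event 7 (t=37: SET baz = 49): {bar=11, baz=49, foo=14}
  after event 8 (t=47: SET bar = -5): {bar=-5, baz=49, foo=14}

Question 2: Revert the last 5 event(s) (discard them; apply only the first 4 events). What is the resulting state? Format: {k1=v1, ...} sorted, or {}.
Keep first 4 events (discard last 5):
  after event 1 (t=7: SET foo = 14): {foo=14}
  after event 2 (t=13: SET bar = 32): {bar=32, foo=14}
  after event 3 (t=17: DEC bar by 15): {bar=17, foo=14}
  after event 4 (t=18: SET baz = 28): {bar=17, baz=28, foo=14}

Answer: {bar=17, baz=28, foo=14}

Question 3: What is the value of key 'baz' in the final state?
Track key 'baz' through all 9 events:
  event 1 (t=7: SET foo = 14): baz unchanged
  event 2 (t=13: SET bar = 32): baz unchanged
  event 3 (t=17: DEC bar by 15): baz unchanged
  event 4 (t=18: SET baz = 28): baz (absent) -> 28
  event 5 (t=26: SET bar = 11): baz unchanged
  event 6 (t=30: INC baz by 1): baz 28 -> 29
  event 7 (t=37: SET baz = 49): baz 29 -> 49
  event 8 (t=47: SET bar = -5): baz unchanged
  event 9 (t=57: SET foo = -7): baz unchanged
Final: baz = 49

Answer: 49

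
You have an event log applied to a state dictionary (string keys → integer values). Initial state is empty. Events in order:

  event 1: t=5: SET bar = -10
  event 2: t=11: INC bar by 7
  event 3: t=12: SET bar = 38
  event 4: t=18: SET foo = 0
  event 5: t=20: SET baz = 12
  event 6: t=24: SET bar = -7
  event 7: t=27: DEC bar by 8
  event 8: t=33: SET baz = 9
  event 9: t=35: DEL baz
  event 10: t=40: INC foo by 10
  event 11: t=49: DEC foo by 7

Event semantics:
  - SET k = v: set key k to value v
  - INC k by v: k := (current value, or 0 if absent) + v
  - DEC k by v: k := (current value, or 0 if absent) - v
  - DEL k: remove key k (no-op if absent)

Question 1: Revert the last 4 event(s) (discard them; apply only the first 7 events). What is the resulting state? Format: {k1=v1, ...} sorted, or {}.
Answer: {bar=-15, baz=12, foo=0}

Derivation:
Keep first 7 events (discard last 4):
  after event 1 (t=5: SET bar = -10): {bar=-10}
  after event 2 (t=11: INC bar by 7): {bar=-3}
  after event 3 (t=12: SET bar = 38): {bar=38}
  after event 4 (t=18: SET foo = 0): {bar=38, foo=0}
  after event 5 (t=20: SET baz = 12): {bar=38, baz=12, foo=0}
  after event 6 (t=24: SET bar = -7): {bar=-7, baz=12, foo=0}
  after event 7 (t=27: DEC bar by 8): {bar=-15, baz=12, foo=0}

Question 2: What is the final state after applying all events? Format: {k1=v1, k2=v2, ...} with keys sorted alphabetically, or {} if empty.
Answer: {bar=-15, foo=3}

Derivation:
  after event 1 (t=5: SET bar = -10): {bar=-10}
  after event 2 (t=11: INC bar by 7): {bar=-3}
  after event 3 (t=12: SET bar = 38): {bar=38}
  after event 4 (t=18: SET foo = 0): {bar=38, foo=0}
  after event 5 (t=20: SET baz = 12): {bar=38, baz=12, foo=0}
  after event 6 (t=24: SET bar = -7): {bar=-7, baz=12, foo=0}
  after event 7 (t=27: DEC bar by 8): {bar=-15, baz=12, foo=0}
  after event 8 (t=33: SET baz = 9): {bar=-15, baz=9, foo=0}
  after event 9 (t=35: DEL baz): {bar=-15, foo=0}
  after event 10 (t=40: INC foo by 10): {bar=-15, foo=10}
  after event 11 (t=49: DEC foo by 7): {bar=-15, foo=3}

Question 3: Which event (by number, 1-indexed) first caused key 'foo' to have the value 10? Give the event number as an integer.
Answer: 10

Derivation:
Looking for first event where foo becomes 10:
  event 4: foo = 0
  event 5: foo = 0
  event 6: foo = 0
  event 7: foo = 0
  event 8: foo = 0
  event 9: foo = 0
  event 10: foo 0 -> 10  <-- first match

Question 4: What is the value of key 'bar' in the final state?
Track key 'bar' through all 11 events:
  event 1 (t=5: SET bar = -10): bar (absent) -> -10
  event 2 (t=11: INC bar by 7): bar -10 -> -3
  event 3 (t=12: SET bar = 38): bar -3 -> 38
  event 4 (t=18: SET foo = 0): bar unchanged
  event 5 (t=20: SET baz = 12): bar unchanged
  event 6 (t=24: SET bar = -7): bar 38 -> -7
  event 7 (t=27: DEC bar by 8): bar -7 -> -15
  event 8 (t=33: SET baz = 9): bar unchanged
  event 9 (t=35: DEL baz): bar unchanged
  event 10 (t=40: INC foo by 10): bar unchanged
  event 11 (t=49: DEC foo by 7): bar unchanged
Final: bar = -15

Answer: -15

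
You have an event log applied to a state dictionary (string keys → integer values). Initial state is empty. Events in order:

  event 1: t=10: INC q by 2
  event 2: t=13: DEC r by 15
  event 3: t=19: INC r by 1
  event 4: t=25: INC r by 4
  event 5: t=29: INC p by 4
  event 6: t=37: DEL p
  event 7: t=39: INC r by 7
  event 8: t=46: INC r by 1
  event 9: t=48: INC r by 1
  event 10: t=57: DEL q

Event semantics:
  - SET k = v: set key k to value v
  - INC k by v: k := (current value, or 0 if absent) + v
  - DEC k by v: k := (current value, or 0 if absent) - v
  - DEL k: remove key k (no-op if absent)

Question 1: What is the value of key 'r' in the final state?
Track key 'r' through all 10 events:
  event 1 (t=10: INC q by 2): r unchanged
  event 2 (t=13: DEC r by 15): r (absent) -> -15
  event 3 (t=19: INC r by 1): r -15 -> -14
  event 4 (t=25: INC r by 4): r -14 -> -10
  event 5 (t=29: INC p by 4): r unchanged
  event 6 (t=37: DEL p): r unchanged
  event 7 (t=39: INC r by 7): r -10 -> -3
  event 8 (t=46: INC r by 1): r -3 -> -2
  event 9 (t=48: INC r by 1): r -2 -> -1
  event 10 (t=57: DEL q): r unchanged
Final: r = -1

Answer: -1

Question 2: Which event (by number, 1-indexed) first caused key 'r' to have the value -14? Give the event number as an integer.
Answer: 3

Derivation:
Looking for first event where r becomes -14:
  event 2: r = -15
  event 3: r -15 -> -14  <-- first match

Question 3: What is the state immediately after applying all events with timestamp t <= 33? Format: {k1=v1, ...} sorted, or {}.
Answer: {p=4, q=2, r=-10}

Derivation:
Apply events with t <= 33 (5 events):
  after event 1 (t=10: INC q by 2): {q=2}
  after event 2 (t=13: DEC r by 15): {q=2, r=-15}
  after event 3 (t=19: INC r by 1): {q=2, r=-14}
  after event 4 (t=25: INC r by 4): {q=2, r=-10}
  after event 5 (t=29: INC p by 4): {p=4, q=2, r=-10}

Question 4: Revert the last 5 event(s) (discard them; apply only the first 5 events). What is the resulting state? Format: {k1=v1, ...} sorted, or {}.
Answer: {p=4, q=2, r=-10}

Derivation:
Keep first 5 events (discard last 5):
  after event 1 (t=10: INC q by 2): {q=2}
  after event 2 (t=13: DEC r by 15): {q=2, r=-15}
  after event 3 (t=19: INC r by 1): {q=2, r=-14}
  after event 4 (t=25: INC r by 4): {q=2, r=-10}
  after event 5 (t=29: INC p by 4): {p=4, q=2, r=-10}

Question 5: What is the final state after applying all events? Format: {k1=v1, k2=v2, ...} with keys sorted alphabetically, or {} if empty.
  after event 1 (t=10: INC q by 2): {q=2}
  after event 2 (t=13: DEC r by 15): {q=2, r=-15}
  after event 3 (t=19: INC r by 1): {q=2, r=-14}
  after event 4 (t=25: INC r by 4): {q=2, r=-10}
  after event 5 (t=29: INC p by 4): {p=4, q=2, r=-10}
  after event 6 (t=37: DEL p): {q=2, r=-10}
  after event 7 (t=39: INC r by 7): {q=2, r=-3}
  after event 8 (t=46: INC r by 1): {q=2, r=-2}
  after event 9 (t=48: INC r by 1): {q=2, r=-1}
  after event 10 (t=57: DEL q): {r=-1}

Answer: {r=-1}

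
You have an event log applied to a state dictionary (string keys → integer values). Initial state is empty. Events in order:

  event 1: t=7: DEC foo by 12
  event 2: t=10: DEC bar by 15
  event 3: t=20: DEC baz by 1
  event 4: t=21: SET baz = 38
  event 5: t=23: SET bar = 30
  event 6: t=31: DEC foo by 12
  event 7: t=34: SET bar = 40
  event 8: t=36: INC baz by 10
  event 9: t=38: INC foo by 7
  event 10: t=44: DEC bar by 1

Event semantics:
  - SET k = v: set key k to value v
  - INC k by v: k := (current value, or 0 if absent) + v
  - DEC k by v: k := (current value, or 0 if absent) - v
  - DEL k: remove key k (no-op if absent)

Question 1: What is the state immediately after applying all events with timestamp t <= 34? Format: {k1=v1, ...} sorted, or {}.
Apply events with t <= 34 (7 events):
  after event 1 (t=7: DEC foo by 12): {foo=-12}
  after event 2 (t=10: DEC bar by 15): {bar=-15, foo=-12}
  after event 3 (t=20: DEC baz by 1): {bar=-15, baz=-1, foo=-12}
  after event 4 (t=21: SET baz = 38): {bar=-15, baz=38, foo=-12}
  after event 5 (t=23: SET bar = 30): {bar=30, baz=38, foo=-12}
  after event 6 (t=31: DEC foo by 12): {bar=30, baz=38, foo=-24}
  after event 7 (t=34: SET bar = 40): {bar=40, baz=38, foo=-24}

Answer: {bar=40, baz=38, foo=-24}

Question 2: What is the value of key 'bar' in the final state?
Answer: 39

Derivation:
Track key 'bar' through all 10 events:
  event 1 (t=7: DEC foo by 12): bar unchanged
  event 2 (t=10: DEC bar by 15): bar (absent) -> -15
  event 3 (t=20: DEC baz by 1): bar unchanged
  event 4 (t=21: SET baz = 38): bar unchanged
  event 5 (t=23: SET bar = 30): bar -15 -> 30
  event 6 (t=31: DEC foo by 12): bar unchanged
  event 7 (t=34: SET bar = 40): bar 30 -> 40
  event 8 (t=36: INC baz by 10): bar unchanged
  event 9 (t=38: INC foo by 7): bar unchanged
  event 10 (t=44: DEC bar by 1): bar 40 -> 39
Final: bar = 39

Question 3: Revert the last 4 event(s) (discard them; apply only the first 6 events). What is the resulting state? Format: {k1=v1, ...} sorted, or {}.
Keep first 6 events (discard last 4):
  after event 1 (t=7: DEC foo by 12): {foo=-12}
  after event 2 (t=10: DEC bar by 15): {bar=-15, foo=-12}
  after event 3 (t=20: DEC baz by 1): {bar=-15, baz=-1, foo=-12}
  after event 4 (t=21: SET baz = 38): {bar=-15, baz=38, foo=-12}
  after event 5 (t=23: SET bar = 30): {bar=30, baz=38, foo=-12}
  after event 6 (t=31: DEC foo by 12): {bar=30, baz=38, foo=-24}

Answer: {bar=30, baz=38, foo=-24}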